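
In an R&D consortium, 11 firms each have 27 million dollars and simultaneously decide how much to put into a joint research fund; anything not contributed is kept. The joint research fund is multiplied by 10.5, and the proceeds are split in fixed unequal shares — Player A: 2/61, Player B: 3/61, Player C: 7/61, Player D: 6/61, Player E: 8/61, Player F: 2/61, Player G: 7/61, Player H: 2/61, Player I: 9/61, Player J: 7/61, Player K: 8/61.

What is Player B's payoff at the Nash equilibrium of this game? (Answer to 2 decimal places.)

A player with share s gets back 10.5·s per unit contributed, so full contribution is dominant for anyone with s > 1/10.5 = 0.0952 and zero contribution is dominant for anyone below.
Player C, Player D, Player E, Player G, Player I, Player J and Player K clear that bar, contributing 27 each; the remaining 4 contribute 0. Total contributed: 189.
Player B keeps 27 and receives 10.5 × 189 × 3/61 = 97.60 from the joint research fund, for a payoff of 124.60.

124.60 million dollars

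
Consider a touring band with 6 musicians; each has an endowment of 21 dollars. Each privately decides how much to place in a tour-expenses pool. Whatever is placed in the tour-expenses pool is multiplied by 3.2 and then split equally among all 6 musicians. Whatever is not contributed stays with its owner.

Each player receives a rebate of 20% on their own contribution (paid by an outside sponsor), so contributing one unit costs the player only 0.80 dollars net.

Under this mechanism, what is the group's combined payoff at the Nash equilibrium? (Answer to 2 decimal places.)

The effective private return is (3.2/6) / 0.80 = 0.6667, which is still under 1, so the mechanism doesn't change anyone's dominant strategy: zero contribution.
Everyone keeps their endowment and the group total is 6 × 21 = 126.

126.00 dollars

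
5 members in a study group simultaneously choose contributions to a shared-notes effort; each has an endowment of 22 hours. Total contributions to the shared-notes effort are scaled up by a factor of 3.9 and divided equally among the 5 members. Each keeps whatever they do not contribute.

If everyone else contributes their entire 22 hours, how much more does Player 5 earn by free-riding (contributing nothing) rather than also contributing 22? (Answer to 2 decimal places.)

Switching from a contribution of 22 to 0 lets Player 5 keep an extra 22 hours, but lowers the shared-notes effort by 22, which costs Player 5 their own share of that drop: 3.9/5 × 22 = 17.16.
Net gain = 22 − 17.16 = 4.84. The private return per contributed unit (0.7800) is below 1, so free-riding is indeed the best response regardless of what the others do.

4.84 hours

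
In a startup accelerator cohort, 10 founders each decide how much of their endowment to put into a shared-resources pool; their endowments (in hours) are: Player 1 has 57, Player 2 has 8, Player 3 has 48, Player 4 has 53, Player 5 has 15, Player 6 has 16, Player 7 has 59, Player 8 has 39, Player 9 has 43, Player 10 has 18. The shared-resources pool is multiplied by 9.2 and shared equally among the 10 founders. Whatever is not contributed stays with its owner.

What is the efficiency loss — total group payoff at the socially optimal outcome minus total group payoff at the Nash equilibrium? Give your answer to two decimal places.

2919.20 hours

The private return per contributed unit is 9.2/10 = 0.9200 < 1 for every player regardless of endowment, so the Nash equilibrium is zero contribution and the group total is Σ E_j = 57 + 8 + 48 + 53 + 15 + 16 + 59 + 39 + 43 + 18 = 356.
Each contributed unit returns 9.200 to the group, so the social optimum is full contribution by everyone: group total = 9.200 × 356 = 3275.20.
Efficiency loss = (9.200 − 1) × 356 = 2919.20.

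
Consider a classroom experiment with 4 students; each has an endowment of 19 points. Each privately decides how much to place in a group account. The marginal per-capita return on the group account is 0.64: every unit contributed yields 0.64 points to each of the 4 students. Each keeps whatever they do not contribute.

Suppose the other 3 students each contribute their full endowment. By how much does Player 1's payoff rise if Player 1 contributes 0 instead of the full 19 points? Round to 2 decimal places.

Switching from a contribution of 19 to 0 lets Player 1 keep an extra 19 points, but lowers the group account by 19, which costs Player 1 their own share of that drop: 0.64 × 19 = 12.16.
Net gain = 19 − 12.16 = 6.84. The private return per contributed unit (0.64) is below 1, so free-riding is indeed the best response regardless of what the others do.

6.84 points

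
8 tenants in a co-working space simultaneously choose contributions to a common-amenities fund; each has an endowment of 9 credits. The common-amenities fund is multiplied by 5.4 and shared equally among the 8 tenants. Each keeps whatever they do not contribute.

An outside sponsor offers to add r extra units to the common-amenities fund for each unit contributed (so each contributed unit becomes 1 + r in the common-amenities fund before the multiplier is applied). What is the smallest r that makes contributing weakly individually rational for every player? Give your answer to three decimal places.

0.481

With matching at rate r, one contributed unit becomes (1 + r) in the common-amenities fund and returns 5.4 × (1 + r) / 8 to the contributor.
Setting this equal to 1: 1 + r = 8/5.4 = 1.4815.
So the minimum matching rate is r = 1.4815 − 1 = 0.481.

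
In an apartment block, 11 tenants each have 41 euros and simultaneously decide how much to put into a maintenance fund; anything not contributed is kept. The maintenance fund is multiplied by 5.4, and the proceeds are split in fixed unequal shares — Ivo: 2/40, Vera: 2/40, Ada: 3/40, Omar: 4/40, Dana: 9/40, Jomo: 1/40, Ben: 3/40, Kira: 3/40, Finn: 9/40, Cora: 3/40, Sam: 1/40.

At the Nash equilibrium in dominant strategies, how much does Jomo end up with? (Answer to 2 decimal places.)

Player j's private return per contributed unit is 5.4 × (j's share). Contributing is weakly dominant for j when that share is at least 1/5.4 = 0.1852, and contributing 0 is dominant otherwise.
Dana and Finn are above the threshold, contributing 41 each; the remaining 9 contribute 0. Total contributed: 82.
Jomo keeps 41 and receives 5.4 × 82 × 1/40 = 11.07 from the maintenance fund, for a payoff of 52.07.

52.07 euros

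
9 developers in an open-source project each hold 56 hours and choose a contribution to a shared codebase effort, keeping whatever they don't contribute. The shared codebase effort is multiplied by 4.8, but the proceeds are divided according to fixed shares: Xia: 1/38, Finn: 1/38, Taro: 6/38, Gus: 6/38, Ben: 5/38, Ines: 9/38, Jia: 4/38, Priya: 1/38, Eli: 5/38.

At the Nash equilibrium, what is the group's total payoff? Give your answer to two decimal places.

716.80 hours

Each unit j contributes comes back to j as 4.8 × (j's share), so j prefers to contribute only if that share exceeds 1/4.8 = 0.2083; otherwise keeping the unit dominates.
The only share above 0.2083 is Ines's 9/38, contributing 56; the remaining 8 contribute 0. Total contributed: 56.
The shared codebase effort pays out 4.8 × 56 = 268.80 in total (split across the unequal shares, but the aggregate is all that matters for the group sum).
The 8 free-riders keep 56 each, adding 448. Group total = 448 + 268.80 = 716.80.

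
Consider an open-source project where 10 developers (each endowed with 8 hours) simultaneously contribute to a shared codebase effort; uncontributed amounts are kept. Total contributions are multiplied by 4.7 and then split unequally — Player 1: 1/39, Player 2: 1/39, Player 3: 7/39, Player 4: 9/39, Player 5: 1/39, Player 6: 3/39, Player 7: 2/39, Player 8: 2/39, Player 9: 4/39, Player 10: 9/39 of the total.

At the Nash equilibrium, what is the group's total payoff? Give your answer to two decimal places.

139.20 hours

A player with share s gets back 4.7·s per unit contributed, so full contribution is dominant for anyone with s > 1/4.7 = 0.2128 and zero contribution is dominant for anyone below.
The shares above 0.2128 belong to Player 4 and Player 10, contributing 8 each; the remaining 8 contribute 0. Total contributed: 16.
The shared codebase effort pays out 4.7 × 16 = 75.20 in total (split across the unequal shares, but the aggregate is all that matters for the group sum).
The 8 free-riders keep 8 each, adding 64. Group total = 64 + 75.20 = 139.20.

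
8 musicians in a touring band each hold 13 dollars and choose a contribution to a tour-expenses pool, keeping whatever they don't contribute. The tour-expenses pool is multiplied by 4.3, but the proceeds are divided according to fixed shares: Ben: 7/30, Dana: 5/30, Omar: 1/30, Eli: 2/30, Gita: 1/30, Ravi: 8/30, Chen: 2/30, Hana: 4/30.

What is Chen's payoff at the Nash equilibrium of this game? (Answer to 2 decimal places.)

20.45 dollars

Each unit j contributes comes back to j as 4.3 × (j's share), so j prefers to contribute only if that share exceeds 1/4.3 = 0.2326; otherwise keeping the unit dominates.
Ben and Ravi are above the threshold, contributing 13 each; the remaining 6 contribute 0. Total contributed: 26.
Chen keeps 13 and receives 4.3 × 26 × 2/30 = 7.45 from the tour-expenses pool, for a payoff of 20.45.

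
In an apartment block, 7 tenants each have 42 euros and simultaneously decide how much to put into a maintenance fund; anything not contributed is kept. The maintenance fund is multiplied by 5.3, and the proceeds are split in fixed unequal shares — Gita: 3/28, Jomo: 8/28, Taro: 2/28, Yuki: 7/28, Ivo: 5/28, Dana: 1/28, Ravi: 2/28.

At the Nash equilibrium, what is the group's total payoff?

655.20 euros

For player j, contributing a unit is worthwhile iff 5.3 × (j's share) ≥ 1, i.e. iff j's share is at least 0.1887.
The shares above 0.1887 belong to Jomo and Yuki, contributing 42 each; the remaining 5 contribute 0. Total contributed: 84.
The maintenance fund pays out 5.3 × 84 = 445.20 in total (split across the unequal shares, but the aggregate is all that matters for the group sum).
The 5 free-riders keep 42 each, adding 210. Group total = 210 + 445.20 = 655.20.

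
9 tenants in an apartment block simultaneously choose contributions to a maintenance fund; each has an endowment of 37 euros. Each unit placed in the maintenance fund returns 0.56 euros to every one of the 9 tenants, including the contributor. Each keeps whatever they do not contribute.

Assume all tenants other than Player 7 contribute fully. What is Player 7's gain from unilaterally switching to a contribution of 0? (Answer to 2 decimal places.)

Switching from a contribution of 37 to 0 lets Player 7 keep an extra 37 euros, but lowers the maintenance fund by 37, which costs Player 7 their own share of that drop: 0.56 × 37 = 20.72.
Net gain = 37 − 20.72 = 16.28. The private return per contributed unit (0.56) is below 1, so free-riding is indeed the best response regardless of what the others do.

16.28 euros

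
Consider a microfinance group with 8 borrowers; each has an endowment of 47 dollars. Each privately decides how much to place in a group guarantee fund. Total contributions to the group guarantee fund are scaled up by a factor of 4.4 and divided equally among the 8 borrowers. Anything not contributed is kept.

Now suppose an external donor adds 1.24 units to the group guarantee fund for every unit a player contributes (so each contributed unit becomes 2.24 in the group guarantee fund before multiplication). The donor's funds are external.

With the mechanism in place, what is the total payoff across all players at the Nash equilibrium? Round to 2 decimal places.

3705.86 dollars

Under the mechanism each unit contributed yields 4.4 × 2.24 / 8 = 1.2320 back to its contributor per unit of net cost, which exceeds 1, making full contribution the dominant choice for everyone.
At the Nash equilibrium everyone contributes 47. Group total payoff = 4.4 × 2.24 × 376 = 3705.86.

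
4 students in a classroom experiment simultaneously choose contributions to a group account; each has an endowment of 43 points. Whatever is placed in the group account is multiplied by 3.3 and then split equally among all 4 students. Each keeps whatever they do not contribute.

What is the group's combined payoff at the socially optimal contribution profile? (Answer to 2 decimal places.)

Each contributed unit returns 3.300 to the group as a whole (0.8250 to each of 4 players), which exceeds 1, so the social optimum is full contribution: group total = 3.300 × 172 = 567.60.

567.60 points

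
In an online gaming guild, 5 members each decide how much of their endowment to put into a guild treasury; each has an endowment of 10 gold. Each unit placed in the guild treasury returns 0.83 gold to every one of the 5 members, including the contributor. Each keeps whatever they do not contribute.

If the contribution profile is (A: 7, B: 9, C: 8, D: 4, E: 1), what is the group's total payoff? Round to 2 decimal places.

141.35 gold

Total contributed: 7 + 9 + 8 + 4 + 1 = 29; total kept: 5 × 10 − 29 = 21.
The guild treasury pays out 0.83 × 5 × 29 = 120.35 in aggregate.
Group total = 21 + 120.35 = 141.35.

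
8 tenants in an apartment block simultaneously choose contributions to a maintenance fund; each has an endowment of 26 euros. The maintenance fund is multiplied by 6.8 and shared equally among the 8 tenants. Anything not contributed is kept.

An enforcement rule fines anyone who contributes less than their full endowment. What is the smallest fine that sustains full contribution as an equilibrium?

3.90 euros

Given the others contribute fully, the best deviation is to contribute 0 (any partial contribution still incurs the fine and gives up units whose private return 0.8500 is below 1).
Deviating from 26 to 0 saves 26 euros but forfeits the deviator's share of the drop in the maintenance fund: 6.8/8 × 26 = 22.10.
So the deviation gain is 26 − 22.10 = 3.90, and the fine must be at least 3.90 euros to wipe it out.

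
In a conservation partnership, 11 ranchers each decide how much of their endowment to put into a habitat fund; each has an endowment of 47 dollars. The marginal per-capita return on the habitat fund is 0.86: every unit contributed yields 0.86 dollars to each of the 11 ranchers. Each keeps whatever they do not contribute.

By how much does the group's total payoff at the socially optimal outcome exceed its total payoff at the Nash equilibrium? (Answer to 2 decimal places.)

The private return per contributed unit is 0.86 < 1, so contributing 0 is dominant for every player. At the Nash equilibrium everyone keeps their 47, and the group total is 11 × 47 = 517.
Each contributed unit returns 9.460 to the group as a whole (0.86 to each of 11 players), which exceeds 1, so the social optimum is full contribution: group total = 9.460 × 517 = 4890.82.
Efficiency loss = 4890.82 − 517 = 4373.82.

4373.82 dollars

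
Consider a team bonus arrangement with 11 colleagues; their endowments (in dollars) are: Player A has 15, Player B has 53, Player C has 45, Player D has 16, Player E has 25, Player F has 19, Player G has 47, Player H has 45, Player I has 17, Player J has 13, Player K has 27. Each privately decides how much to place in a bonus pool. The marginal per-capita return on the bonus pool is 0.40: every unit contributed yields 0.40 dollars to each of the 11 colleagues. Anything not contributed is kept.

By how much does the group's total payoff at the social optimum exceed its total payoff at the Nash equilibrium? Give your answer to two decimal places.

1094.80 dollars

The private return per contributed unit is 0.40 < 1 for everyone, so the Nash equilibrium is zero contribution and the group total is Σ E_j = 15 + 53 + 45 + 16 + 25 + 19 + 47 + 45 + 17 + 13 + 27 = 322.
Each contributed unit returns 4.400 to the group, so the social optimum is full contribution by everyone: group total = 4.400 × 322 = 1416.80.
Efficiency loss = (4.400 − 1) × 322 = 1094.80.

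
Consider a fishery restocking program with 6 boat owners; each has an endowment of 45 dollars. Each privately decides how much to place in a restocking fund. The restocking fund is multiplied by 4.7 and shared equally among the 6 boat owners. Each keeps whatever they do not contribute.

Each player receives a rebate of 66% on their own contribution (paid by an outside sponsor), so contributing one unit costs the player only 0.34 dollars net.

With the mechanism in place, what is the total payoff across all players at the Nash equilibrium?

The effective private return per unit is now (4.7/6) / 0.34 = 2.3039 > 1, so every player's dominant strategy flips to full contribution.
At the Nash equilibrium everyone contributes 45. Group total payoff = 6 × (45 × 0.66 + 4.7 × 45) = 1447.20.

1447.20 dollars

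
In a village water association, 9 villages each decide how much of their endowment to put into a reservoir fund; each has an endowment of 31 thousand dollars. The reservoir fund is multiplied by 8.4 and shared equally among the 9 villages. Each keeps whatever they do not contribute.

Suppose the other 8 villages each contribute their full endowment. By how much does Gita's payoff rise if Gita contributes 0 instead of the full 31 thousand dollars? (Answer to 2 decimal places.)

Switching from a contribution of 31 to 0 lets Gita keep an extra 31 thousand dollars, but lowers the reservoir fund by 31, which costs Gita their own share of that drop: 8.4/9 × 31 = 28.93.
Net gain = 31 − 28.93 = 2.07. The private return per contributed unit (0.9333) is below 1, so free-riding is indeed the best response regardless of what the others do.

2.07 thousand dollars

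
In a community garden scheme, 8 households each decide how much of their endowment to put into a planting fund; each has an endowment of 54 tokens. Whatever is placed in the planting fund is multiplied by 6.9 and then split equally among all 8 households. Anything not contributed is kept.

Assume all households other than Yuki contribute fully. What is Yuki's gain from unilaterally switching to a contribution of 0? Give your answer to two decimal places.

7.43 tokens

Switching from a contribution of 54 to 0 lets Yuki keep an extra 54 tokens, but lowers the planting fund by 54, which costs Yuki their own share of that drop: 6.9/8 × 54 = 46.57.
Net gain = 54 − 46.57 = 7.43. The private return per contributed unit (0.8625) is below 1, so free-riding is indeed the best response regardless of what the others do.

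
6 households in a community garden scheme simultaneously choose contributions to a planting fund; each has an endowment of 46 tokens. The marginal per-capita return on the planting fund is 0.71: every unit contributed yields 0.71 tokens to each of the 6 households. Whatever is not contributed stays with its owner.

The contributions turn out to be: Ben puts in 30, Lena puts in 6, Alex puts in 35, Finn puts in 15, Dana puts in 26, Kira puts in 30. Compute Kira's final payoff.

116.82 tokens

Total contributed: 30 + 6 + 35 + 15 + 26 + 30 = 142.
Each receives 0.71 × 142 = 100.82 from the planting fund.
Kira keeps 46 − 30 = 16, so Kira's payoff is 16 + 100.82 = 116.82.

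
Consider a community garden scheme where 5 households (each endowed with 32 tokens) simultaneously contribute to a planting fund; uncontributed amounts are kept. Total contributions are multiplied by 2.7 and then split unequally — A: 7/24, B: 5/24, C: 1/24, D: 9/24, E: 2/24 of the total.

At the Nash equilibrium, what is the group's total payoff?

Player j's private return per contributed unit is 2.7 × (j's share). Contributing is weakly dominant for j when that share is at least 1/2.7 = 0.3704, and contributing 0 is dominant otherwise.
D alone (share 9/24) is above the threshold, contributing 32; the remaining 4 contribute 0. Total contributed: 32.
The planting fund pays out 2.7 × 32 = 86.40 in total (split across the unequal shares, but the aggregate is all that matters for the group sum).
The 4 free-riders keep 32 each, adding 128. Group total = 128 + 86.40 = 214.40.

214.40 tokens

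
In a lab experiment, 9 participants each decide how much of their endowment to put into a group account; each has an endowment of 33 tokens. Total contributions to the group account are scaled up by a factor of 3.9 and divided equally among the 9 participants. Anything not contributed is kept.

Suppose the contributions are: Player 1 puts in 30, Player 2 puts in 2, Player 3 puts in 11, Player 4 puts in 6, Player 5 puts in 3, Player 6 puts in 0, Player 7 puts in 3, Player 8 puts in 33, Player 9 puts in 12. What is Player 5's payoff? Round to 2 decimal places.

73.33 tokens

Total contributed: 30 + 2 + 11 + 6 + 3 + 0 + 3 + 33 + 12 = 100.
Each receives 3.9 × 100 / 9 = 43.33 from the group account.
Player 5 keeps 33 − 3 = 30, so Player 5's payoff is 30 + 43.33 = 73.33.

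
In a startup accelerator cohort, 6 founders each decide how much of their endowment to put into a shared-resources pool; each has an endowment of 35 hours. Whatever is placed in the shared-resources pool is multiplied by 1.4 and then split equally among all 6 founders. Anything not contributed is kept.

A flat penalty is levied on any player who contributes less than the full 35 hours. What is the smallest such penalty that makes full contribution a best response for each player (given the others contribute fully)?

Given the others contribute fully, the best deviation is to contribute 0 (any partial contribution still incurs the fine and gives up units whose private return 0.2333 is below 1).
Deviating from 35 to 0 saves 35 hours but forfeits the deviator's share of the drop in the shared-resources pool: 1.4/6 × 35 = 8.17.
So the deviation gain is 35 − 8.17 = 26.83, and the fine must be at least 26.83 hours to wipe it out.

26.83 hours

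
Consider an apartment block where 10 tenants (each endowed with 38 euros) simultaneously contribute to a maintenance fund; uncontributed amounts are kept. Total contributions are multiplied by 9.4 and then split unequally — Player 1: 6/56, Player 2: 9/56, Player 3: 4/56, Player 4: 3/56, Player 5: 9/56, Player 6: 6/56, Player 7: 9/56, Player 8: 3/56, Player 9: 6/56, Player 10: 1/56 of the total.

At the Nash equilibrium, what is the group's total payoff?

2295.20 euros

For player j, contributing a unit is worthwhile iff 9.4 × (j's share) ≥ 1, i.e. iff j's share is at least 0.1064.
Player 1, Player 2, Player 5, Player 6, Player 7 and Player 9 clear that bar, contributing 38 each; the remaining 4 contribute 0. Total contributed: 228.
The maintenance fund pays out 9.4 × 228 = 2143.20 in total (split across the unequal shares, but the aggregate is all that matters for the group sum).
The 4 free-riders keep 38 each, adding 152. Group total = 152 + 2143.20 = 2295.20.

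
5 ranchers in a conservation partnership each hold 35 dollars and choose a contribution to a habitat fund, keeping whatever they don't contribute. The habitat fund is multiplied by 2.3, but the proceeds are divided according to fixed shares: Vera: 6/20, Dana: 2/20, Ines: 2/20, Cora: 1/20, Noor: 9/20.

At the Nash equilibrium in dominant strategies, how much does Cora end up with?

39.03 dollars

A player with share s gets back 2.3·s per unit contributed, so full contribution is dominant for anyone with s > 1/2.3 = 0.4348 and zero contribution is dominant for anyone below.
Noor alone (share 9/20) is above the threshold, contributing 35; the remaining 4 contribute 0. Total contributed: 35.
Cora keeps 35 and receives 2.3 × 35 × 1/20 = 4.03 from the habitat fund, for a payoff of 39.03.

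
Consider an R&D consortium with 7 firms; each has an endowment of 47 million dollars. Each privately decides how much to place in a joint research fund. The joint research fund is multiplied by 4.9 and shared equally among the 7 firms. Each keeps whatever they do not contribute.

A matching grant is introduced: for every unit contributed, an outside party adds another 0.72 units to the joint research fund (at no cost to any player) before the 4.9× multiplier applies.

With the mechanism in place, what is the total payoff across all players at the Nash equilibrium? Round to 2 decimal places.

The effective private return per unit is now 4.9 × 1.72 / 7 = 1.2040 > 1, so every player's dominant strategy flips to full contribution.
So the Nash equilibrium is full contribution by all 7; the group earns 4.9 × 1.72 × 329 = 2772.81.

2772.81 million dollars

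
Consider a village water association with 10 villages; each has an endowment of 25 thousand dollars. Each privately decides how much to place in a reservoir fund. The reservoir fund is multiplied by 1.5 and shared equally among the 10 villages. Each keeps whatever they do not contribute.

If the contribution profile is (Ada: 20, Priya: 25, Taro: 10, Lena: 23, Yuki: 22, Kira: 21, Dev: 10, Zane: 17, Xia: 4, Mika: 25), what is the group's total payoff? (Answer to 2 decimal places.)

338.50 thousand dollars

Total contributed: 20 + 25 + 10 + 23 + 22 + 21 + 10 + 17 + 4 + 25 = 177; total kept: 10 × 25 − 177 = 73.
The reservoir fund pays out 1.5 × 177 = 265.50 in aggregate.
Group total = 73 + 265.50 = 338.50.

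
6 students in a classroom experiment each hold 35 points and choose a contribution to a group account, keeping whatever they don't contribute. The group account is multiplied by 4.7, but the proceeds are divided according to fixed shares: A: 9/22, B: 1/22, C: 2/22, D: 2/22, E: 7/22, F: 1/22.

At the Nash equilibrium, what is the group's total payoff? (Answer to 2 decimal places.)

Each unit j contributes comes back to j as 4.7 × (j's share), so j prefers to contribute only if that share exceeds 1/4.7 = 0.2128; otherwise keeping the unit dominates.
A and E are above the threshold, contributing 35 each; the remaining 4 contribute 0. Total contributed: 70.
The group account pays out 4.7 × 70 = 329.00 in total (split across the unequal shares, but the aggregate is all that matters for the group sum).
The 4 free-riders keep 35 each, adding 140. Group total = 140 + 329.00 = 469.00.

469.00 points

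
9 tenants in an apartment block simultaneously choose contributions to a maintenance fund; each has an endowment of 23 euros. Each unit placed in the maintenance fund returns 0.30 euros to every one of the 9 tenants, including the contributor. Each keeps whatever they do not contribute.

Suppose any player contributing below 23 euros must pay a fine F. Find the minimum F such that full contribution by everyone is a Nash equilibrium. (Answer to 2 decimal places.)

16.10 euros

Given the others contribute fully, the best deviation is to contribute 0 (any partial contribution still incurs the fine and gives up units whose private return 0.30 is below 1).
Deviating from 23 to 0 saves 23 euros but forfeits the deviator's share of the drop in the maintenance fund: 0.30 × 23 = 6.90.
So the deviation gain is 23 − 6.90 = 16.10, and the fine must be at least 16.10 euros to wipe it out.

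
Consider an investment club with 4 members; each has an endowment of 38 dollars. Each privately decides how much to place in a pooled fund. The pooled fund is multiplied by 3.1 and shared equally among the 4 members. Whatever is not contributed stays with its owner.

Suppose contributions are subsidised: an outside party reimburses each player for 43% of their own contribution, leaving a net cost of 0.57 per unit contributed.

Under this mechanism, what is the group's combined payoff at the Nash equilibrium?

536.56 dollars

Under the mechanism each unit contributed yields (3.1/4) / 0.57 = 1.3596 back to its contributor per unit of net cost, which exceeds 1, making full contribution the dominant choice for everyone.
At the Nash equilibrium everyone contributes 38. Group total payoff = 4 × (38 × 0.43 + 3.1 × 38) = 536.56.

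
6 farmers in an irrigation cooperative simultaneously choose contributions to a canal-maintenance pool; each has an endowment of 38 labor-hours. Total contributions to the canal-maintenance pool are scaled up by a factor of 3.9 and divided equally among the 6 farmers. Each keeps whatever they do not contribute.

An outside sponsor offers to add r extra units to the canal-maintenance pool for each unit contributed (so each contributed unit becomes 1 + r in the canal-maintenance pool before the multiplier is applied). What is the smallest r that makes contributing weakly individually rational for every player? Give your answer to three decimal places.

With matching at rate r, one contributed unit becomes (1 + r) in the canal-maintenance pool and returns 3.9 × (1 + r) / 6 to the contributor.
Setting this equal to 1: 1 + r = 6/3.9 = 1.5385.
So the minimum matching rate is r = 1.5385 − 1 = 0.538.

0.538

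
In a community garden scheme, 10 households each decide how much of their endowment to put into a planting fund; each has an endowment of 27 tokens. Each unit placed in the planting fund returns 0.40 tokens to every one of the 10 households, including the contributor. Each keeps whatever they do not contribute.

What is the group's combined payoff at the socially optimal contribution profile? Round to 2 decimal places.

1080.00 tokens

Each contributed unit returns 4.000 to the group as a whole (0.40 to each of 10 players), which exceeds 1, so the social optimum is full contribution: group total = 4.000 × 270 = 1080.00.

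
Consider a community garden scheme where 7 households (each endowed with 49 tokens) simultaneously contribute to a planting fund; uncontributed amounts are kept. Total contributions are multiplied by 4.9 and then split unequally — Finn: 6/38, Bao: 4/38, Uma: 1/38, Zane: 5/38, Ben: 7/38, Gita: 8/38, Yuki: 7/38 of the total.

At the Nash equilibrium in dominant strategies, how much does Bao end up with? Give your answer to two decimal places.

A player with share s gets back 4.9·s per unit contributed, so full contribution is dominant for anyone with s > 1/4.9 = 0.2041 and zero contribution is dominant for anyone below.
Gita alone (share 8/38) is above the threshold, contributing 49; the remaining 6 contribute 0. Total contributed: 49.
Bao keeps 49 and receives 4.9 × 49 × 4/38 = 25.27 from the planting fund, for a payoff of 74.27.

74.27 tokens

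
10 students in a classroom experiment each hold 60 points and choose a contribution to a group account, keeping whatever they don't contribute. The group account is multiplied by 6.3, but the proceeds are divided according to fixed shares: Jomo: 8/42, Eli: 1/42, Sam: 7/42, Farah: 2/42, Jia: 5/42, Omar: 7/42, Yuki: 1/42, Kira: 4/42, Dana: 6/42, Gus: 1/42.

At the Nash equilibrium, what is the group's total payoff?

Each unit j contributes comes back to j as 6.3 × (j's share), so j prefers to contribute only if that share exceeds 1/6.3 = 0.1587; otherwise keeping the unit dominates.
Jomo, Sam and Omar clear that bar, contributing 60 each; the remaining 7 contribute 0. Total contributed: 180.
The group account pays out 6.3 × 180 = 1134.00 in total (split across the unequal shares, but the aggregate is all that matters for the group sum).
The 7 free-riders keep 60 each, adding 420. Group total = 420 + 1134.00 = 1554.00.

1554.00 points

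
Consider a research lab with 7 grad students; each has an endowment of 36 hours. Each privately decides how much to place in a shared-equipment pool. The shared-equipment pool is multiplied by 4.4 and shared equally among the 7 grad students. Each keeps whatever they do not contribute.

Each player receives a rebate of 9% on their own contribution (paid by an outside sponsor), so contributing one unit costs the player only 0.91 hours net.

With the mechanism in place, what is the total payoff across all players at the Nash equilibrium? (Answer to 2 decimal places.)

With the mechanism, a contributed unit returns (4.4/7) / 0.91 = 0.6907 per unit of net cost — still below 1 — so contributing 0 remains dominant for every player.
At the Nash equilibrium no one contributes; group total payoff = 7 × 36 = 252.

252.00 hours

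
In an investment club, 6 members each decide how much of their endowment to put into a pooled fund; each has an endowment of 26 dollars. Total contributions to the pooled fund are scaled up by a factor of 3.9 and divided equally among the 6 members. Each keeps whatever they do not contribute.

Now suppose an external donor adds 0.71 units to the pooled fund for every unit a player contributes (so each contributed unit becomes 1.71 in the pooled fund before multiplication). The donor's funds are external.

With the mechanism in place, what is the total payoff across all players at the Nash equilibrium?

Under the mechanism each unit contributed yields 3.9 × 1.71 / 6 = 1.1115 back to its contributor per unit of net cost, which exceeds 1, making full contribution the dominant choice for everyone.
So the Nash equilibrium is full contribution by all 6; the group earns 3.9 × 1.71 × 156 = 1040.36.

1040.36 dollars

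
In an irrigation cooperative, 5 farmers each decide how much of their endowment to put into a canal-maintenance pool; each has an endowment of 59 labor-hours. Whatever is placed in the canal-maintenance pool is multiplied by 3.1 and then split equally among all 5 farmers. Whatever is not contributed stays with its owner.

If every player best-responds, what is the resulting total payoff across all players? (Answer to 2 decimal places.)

Each contributed unit returns 3.1/5 = 0.6200 to its contributor — below 1 — so contributing 0 is dominant for every player. At the Nash equilibrium everyone keeps their 59, and the group total is 5 × 59 = 295.

295.00 labor-hours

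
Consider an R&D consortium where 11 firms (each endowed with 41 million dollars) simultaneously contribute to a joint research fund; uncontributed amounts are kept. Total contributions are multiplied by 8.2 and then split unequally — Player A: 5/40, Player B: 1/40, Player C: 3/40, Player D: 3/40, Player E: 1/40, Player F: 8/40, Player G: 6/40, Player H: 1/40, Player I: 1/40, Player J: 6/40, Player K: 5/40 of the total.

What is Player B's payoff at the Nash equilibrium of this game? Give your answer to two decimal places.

83.03 million dollars

A player with share s gets back 8.2·s per unit contributed, so full contribution is dominant for anyone with s > 1/8.2 = 0.1220 and zero contribution is dominant for anyone below.
Player A, Player F, Player G, Player J and Player K are above the threshold, contributing 41 each; the remaining 6 contribute 0. Total contributed: 205.
Player B keeps 41 and receives 8.2 × 205 × 1/40 = 42.03 from the joint research fund, for a payoff of 83.03.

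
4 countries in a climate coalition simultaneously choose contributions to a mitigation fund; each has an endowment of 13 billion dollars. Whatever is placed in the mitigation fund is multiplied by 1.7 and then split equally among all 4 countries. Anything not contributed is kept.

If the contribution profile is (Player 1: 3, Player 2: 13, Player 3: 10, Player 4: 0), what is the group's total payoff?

70.20 billion dollars

Total contributed: 3 + 13 + 10 + 0 = 26; total kept: 4 × 13 − 26 = 26.
The mitigation fund pays out 1.7 × 26 = 44.20 in aggregate.
Group total = 26 + 44.20 = 70.20.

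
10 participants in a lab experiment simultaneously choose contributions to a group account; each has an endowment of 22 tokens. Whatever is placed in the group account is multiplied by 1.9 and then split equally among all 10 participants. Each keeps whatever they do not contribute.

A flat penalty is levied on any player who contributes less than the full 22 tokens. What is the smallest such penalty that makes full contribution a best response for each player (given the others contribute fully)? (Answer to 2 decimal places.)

Given the others contribute fully, the best deviation is to contribute 0 (any partial contribution still incurs the fine and gives up units whose private return 0.1900 is below 1).
Deviating from 22 to 0 saves 22 tokens but forfeits the deviator's share of the drop in the group account: 1.9/10 × 22 = 4.18.
So the deviation gain is 22 − 4.18 = 17.82, and the fine must be at least 17.82 tokens to wipe it out.

17.82 tokens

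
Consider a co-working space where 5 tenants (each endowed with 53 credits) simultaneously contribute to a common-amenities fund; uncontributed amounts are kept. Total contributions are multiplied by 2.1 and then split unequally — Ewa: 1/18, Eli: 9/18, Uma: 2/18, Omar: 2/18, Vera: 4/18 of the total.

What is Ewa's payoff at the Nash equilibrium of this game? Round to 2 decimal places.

Each unit j contributes comes back to j as 2.1 × (j's share), so j prefers to contribute only if that share exceeds 1/2.1 = 0.4762; otherwise keeping the unit dominates.
Only Eli (9/18) clears that bar, contributing 53; the remaining 4 contribute 0. Total contributed: 53.
Ewa keeps 53 and receives 2.1 × 53 × 1/18 = 6.18 from the common-amenities fund, for a payoff of 59.18.

59.18 credits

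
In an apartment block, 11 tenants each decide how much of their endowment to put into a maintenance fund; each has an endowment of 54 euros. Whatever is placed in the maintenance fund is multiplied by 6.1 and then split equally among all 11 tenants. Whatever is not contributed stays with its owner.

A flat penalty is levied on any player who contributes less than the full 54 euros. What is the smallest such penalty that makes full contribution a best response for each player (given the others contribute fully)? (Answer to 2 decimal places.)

Given the others contribute fully, the best deviation is to contribute 0 (any partial contribution still incurs the fine and gives up units whose private return 0.5545 is below 1).
Deviating from 54 to 0 saves 54 euros but forfeits the deviator's share of the drop in the maintenance fund: 6.1/11 × 54 = 29.95.
So the deviation gain is 54 − 29.95 = 24.05, and the fine must be at least 24.05 euros to wipe it out.

24.05 euros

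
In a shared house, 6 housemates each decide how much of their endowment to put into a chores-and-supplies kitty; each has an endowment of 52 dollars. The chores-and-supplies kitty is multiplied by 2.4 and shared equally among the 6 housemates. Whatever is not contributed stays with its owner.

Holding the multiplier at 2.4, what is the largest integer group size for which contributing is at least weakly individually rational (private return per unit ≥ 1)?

2

Private return per unit is 2.4/(group size), which is ≥ 1 whenever the group size is ≤ 2.4.
The largest such integer is 2.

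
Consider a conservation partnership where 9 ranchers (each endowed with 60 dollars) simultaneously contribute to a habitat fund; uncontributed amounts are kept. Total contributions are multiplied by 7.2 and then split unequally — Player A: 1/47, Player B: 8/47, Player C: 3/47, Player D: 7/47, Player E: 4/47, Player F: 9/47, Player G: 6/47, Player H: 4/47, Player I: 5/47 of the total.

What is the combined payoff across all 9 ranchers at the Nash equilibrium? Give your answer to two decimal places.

1656.00 dollars

Each unit j contributes comes back to j as 7.2 × (j's share), so j prefers to contribute only if that share exceeds 1/7.2 = 0.1389; otherwise keeping the unit dominates.
Player B, Player D and Player F are above the threshold, contributing 60 each; the remaining 6 contribute 0. Total contributed: 180.
The habitat fund pays out 7.2 × 180 = 1296.00 in total (split across the unequal shares, but the aggregate is all that matters for the group sum).
The 6 free-riders keep 60 each, adding 360. Group total = 360 + 1296.00 = 1656.00.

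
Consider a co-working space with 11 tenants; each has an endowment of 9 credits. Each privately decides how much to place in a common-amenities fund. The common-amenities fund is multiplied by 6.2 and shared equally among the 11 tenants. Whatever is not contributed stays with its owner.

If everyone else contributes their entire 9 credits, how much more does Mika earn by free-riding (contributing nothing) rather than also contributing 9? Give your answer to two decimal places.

3.93 credits

Switching from a contribution of 9 to 0 lets Mika keep an extra 9 credits, but lowers the common-amenities fund by 9, which costs Mika their own share of that drop: 6.2/11 × 9 = 5.07.
Net gain = 9 − 5.07 = 3.93. The private return per contributed unit (0.5636) is below 1, so free-riding is indeed the best response regardless of what the others do.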